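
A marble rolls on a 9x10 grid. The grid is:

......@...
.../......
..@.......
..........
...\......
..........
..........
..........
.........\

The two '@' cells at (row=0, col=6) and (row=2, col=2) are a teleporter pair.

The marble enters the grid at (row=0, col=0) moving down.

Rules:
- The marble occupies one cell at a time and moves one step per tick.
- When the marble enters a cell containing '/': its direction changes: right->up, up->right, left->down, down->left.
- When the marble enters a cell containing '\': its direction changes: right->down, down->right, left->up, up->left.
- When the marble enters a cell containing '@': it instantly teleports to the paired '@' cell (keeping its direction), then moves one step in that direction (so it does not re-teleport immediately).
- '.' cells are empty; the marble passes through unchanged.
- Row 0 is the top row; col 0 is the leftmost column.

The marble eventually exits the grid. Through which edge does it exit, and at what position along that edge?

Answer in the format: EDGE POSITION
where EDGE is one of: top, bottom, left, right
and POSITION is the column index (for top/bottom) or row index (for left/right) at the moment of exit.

Answer: bottom 0

Derivation:
Step 1: enter (0,0), '.' pass, move down to (1,0)
Step 2: enter (1,0), '.' pass, move down to (2,0)
Step 3: enter (2,0), '.' pass, move down to (3,0)
Step 4: enter (3,0), '.' pass, move down to (4,0)
Step 5: enter (4,0), '.' pass, move down to (5,0)
Step 6: enter (5,0), '.' pass, move down to (6,0)
Step 7: enter (6,0), '.' pass, move down to (7,0)
Step 8: enter (7,0), '.' pass, move down to (8,0)
Step 9: enter (8,0), '.' pass, move down to (9,0)
Step 10: at (9,0) — EXIT via bottom edge, pos 0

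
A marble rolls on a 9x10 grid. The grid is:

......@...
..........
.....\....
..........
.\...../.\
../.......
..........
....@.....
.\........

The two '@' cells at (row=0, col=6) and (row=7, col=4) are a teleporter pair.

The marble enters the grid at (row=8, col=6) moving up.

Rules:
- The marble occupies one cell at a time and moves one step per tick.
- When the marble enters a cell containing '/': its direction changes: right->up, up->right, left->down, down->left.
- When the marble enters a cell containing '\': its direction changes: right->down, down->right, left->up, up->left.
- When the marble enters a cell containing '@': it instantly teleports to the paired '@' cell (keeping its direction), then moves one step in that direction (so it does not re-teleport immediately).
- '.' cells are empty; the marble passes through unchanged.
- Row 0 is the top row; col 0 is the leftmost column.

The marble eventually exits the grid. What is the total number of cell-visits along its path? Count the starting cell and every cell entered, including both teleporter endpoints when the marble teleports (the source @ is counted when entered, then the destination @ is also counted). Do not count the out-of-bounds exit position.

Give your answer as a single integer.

Answer: 17

Derivation:
Step 1: enter (8,6), '.' pass, move up to (7,6)
Step 2: enter (7,6), '.' pass, move up to (6,6)
Step 3: enter (6,6), '.' pass, move up to (5,6)
Step 4: enter (5,6), '.' pass, move up to (4,6)
Step 5: enter (4,6), '.' pass, move up to (3,6)
Step 6: enter (3,6), '.' pass, move up to (2,6)
Step 7: enter (2,6), '.' pass, move up to (1,6)
Step 8: enter (1,6), '.' pass, move up to (0,6)
Step 9: enter (0,6), '@' teleport (0,6)->(7,4), also enter (7,4), move up to (6,4)
Step 10: enter (6,4), '.' pass, move up to (5,4)
Step 11: enter (5,4), '.' pass, move up to (4,4)
Step 12: enter (4,4), '.' pass, move up to (3,4)
Step 13: enter (3,4), '.' pass, move up to (2,4)
Step 14: enter (2,4), '.' pass, move up to (1,4)
Step 15: enter (1,4), '.' pass, move up to (0,4)
Step 16: enter (0,4), '.' pass, move up to (-1,4)
Step 17: at (-1,4) — EXIT via top edge, pos 4
Path length (cell visits): 17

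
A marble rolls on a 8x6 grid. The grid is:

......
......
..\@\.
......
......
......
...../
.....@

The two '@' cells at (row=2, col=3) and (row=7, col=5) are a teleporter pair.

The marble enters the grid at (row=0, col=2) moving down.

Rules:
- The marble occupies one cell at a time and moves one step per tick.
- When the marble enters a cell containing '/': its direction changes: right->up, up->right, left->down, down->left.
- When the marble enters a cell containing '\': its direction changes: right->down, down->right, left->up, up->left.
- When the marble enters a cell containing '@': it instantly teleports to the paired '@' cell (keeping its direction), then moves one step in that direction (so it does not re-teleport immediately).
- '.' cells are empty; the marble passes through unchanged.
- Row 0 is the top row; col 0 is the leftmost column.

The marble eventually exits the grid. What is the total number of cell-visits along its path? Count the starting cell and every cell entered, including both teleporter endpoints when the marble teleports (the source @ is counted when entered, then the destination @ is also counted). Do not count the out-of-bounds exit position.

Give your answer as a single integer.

Step 1: enter (0,2), '.' pass, move down to (1,2)
Step 2: enter (1,2), '.' pass, move down to (2,2)
Step 3: enter (2,2), '\' deflects down->right, move right to (2,3)
Step 4: enter (2,3), '@' teleport (2,3)->(7,5), also enter (7,5), move right to (7,6)
Step 5: at (7,6) — EXIT via right edge, pos 7
Path length (cell visits): 5

Answer: 5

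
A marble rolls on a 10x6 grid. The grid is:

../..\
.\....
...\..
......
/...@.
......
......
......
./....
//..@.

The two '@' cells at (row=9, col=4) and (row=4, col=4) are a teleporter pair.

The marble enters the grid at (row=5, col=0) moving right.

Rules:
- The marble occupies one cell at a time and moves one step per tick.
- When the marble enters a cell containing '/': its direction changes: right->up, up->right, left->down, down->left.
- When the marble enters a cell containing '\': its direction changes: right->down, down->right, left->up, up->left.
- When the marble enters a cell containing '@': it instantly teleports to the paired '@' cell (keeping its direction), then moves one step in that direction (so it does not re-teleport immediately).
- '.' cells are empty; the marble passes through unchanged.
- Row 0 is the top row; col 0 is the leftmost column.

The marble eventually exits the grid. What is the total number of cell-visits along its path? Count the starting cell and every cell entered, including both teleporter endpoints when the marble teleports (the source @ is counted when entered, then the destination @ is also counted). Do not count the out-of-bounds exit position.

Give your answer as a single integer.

Answer: 6

Derivation:
Step 1: enter (5,0), '.' pass, move right to (5,1)
Step 2: enter (5,1), '.' pass, move right to (5,2)
Step 3: enter (5,2), '.' pass, move right to (5,3)
Step 4: enter (5,3), '.' pass, move right to (5,4)
Step 5: enter (5,4), '.' pass, move right to (5,5)
Step 6: enter (5,5), '.' pass, move right to (5,6)
Step 7: at (5,6) — EXIT via right edge, pos 5
Path length (cell visits): 6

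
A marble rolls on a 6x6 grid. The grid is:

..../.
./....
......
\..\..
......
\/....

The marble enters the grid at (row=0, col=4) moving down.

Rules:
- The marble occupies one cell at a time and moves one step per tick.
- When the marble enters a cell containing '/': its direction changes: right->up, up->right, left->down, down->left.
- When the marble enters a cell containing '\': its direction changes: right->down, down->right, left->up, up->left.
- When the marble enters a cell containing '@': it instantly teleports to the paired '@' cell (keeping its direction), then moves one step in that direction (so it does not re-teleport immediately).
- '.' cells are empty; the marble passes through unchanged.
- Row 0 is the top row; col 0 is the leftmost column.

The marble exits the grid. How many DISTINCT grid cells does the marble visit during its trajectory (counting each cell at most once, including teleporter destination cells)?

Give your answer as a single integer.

Step 1: enter (0,4), '/' deflects down->left, move left to (0,3)
Step 2: enter (0,3), '.' pass, move left to (0,2)
Step 3: enter (0,2), '.' pass, move left to (0,1)
Step 4: enter (0,1), '.' pass, move left to (0,0)
Step 5: enter (0,0), '.' pass, move left to (0,-1)
Step 6: at (0,-1) — EXIT via left edge, pos 0
Distinct cells visited: 5 (path length 5)

Answer: 5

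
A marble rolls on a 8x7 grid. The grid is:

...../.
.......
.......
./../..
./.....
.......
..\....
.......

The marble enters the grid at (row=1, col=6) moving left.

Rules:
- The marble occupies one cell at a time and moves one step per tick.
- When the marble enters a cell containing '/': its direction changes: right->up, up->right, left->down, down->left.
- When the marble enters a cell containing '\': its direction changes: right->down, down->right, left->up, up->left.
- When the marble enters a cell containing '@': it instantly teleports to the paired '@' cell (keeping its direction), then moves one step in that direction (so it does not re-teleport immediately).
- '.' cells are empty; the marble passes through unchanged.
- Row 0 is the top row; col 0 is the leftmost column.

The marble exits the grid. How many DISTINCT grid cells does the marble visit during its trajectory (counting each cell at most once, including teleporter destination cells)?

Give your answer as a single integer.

Answer: 7

Derivation:
Step 1: enter (1,6), '.' pass, move left to (1,5)
Step 2: enter (1,5), '.' pass, move left to (1,4)
Step 3: enter (1,4), '.' pass, move left to (1,3)
Step 4: enter (1,3), '.' pass, move left to (1,2)
Step 5: enter (1,2), '.' pass, move left to (1,1)
Step 6: enter (1,1), '.' pass, move left to (1,0)
Step 7: enter (1,0), '.' pass, move left to (1,-1)
Step 8: at (1,-1) — EXIT via left edge, pos 1
Distinct cells visited: 7 (path length 7)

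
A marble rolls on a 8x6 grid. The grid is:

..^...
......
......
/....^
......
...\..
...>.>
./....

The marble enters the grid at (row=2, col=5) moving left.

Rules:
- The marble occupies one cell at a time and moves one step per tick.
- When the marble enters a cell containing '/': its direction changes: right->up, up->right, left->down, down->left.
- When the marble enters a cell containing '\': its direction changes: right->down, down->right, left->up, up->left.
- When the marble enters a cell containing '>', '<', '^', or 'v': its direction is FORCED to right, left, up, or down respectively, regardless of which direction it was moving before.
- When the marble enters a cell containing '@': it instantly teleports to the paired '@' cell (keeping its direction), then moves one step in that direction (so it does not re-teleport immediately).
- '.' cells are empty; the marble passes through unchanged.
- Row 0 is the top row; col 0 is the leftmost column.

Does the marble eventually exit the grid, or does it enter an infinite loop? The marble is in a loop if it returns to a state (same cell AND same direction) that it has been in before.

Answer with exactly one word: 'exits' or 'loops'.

Answer: exits

Derivation:
Step 1: enter (2,5), '.' pass, move left to (2,4)
Step 2: enter (2,4), '.' pass, move left to (2,3)
Step 3: enter (2,3), '.' pass, move left to (2,2)
Step 4: enter (2,2), '.' pass, move left to (2,1)
Step 5: enter (2,1), '.' pass, move left to (2,0)
Step 6: enter (2,0), '.' pass, move left to (2,-1)
Step 7: at (2,-1) — EXIT via left edge, pos 2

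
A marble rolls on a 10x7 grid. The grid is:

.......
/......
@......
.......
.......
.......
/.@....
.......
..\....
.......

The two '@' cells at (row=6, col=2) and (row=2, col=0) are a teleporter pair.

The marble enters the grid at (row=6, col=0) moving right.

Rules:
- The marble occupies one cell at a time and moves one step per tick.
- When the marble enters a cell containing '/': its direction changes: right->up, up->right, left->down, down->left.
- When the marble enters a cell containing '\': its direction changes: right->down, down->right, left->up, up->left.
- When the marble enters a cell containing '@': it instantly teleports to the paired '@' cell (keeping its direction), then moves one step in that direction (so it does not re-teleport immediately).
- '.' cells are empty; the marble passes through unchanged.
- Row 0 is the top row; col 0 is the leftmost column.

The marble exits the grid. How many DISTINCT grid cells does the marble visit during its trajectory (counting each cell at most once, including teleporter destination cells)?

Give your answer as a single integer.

Step 1: enter (6,0), '/' deflects right->up, move up to (5,0)
Step 2: enter (5,0), '.' pass, move up to (4,0)
Step 3: enter (4,0), '.' pass, move up to (3,0)
Step 4: enter (3,0), '.' pass, move up to (2,0)
Step 5: enter (2,0), '@' teleport (2,0)->(6,2), also enter (6,2), move up to (5,2)
Step 6: enter (5,2), '.' pass, move up to (4,2)
Step 7: enter (4,2), '.' pass, move up to (3,2)
Step 8: enter (3,2), '.' pass, move up to (2,2)
Step 9: enter (2,2), '.' pass, move up to (1,2)
Step 10: enter (1,2), '.' pass, move up to (0,2)
Step 11: enter (0,2), '.' pass, move up to (-1,2)
Step 12: at (-1,2) — EXIT via top edge, pos 2
Distinct cells visited: 12 (path length 12)

Answer: 12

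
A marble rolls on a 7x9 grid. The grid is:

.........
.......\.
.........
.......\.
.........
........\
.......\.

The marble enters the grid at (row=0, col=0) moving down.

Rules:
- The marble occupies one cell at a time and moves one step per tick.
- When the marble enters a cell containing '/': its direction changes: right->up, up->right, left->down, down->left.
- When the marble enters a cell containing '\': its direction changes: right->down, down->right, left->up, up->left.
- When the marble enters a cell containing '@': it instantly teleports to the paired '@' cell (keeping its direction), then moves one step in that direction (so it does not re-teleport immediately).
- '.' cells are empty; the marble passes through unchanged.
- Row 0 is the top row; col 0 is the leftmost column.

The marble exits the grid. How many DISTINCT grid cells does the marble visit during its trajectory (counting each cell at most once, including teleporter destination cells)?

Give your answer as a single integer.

Answer: 7

Derivation:
Step 1: enter (0,0), '.' pass, move down to (1,0)
Step 2: enter (1,0), '.' pass, move down to (2,0)
Step 3: enter (2,0), '.' pass, move down to (3,0)
Step 4: enter (3,0), '.' pass, move down to (4,0)
Step 5: enter (4,0), '.' pass, move down to (5,0)
Step 6: enter (5,0), '.' pass, move down to (6,0)
Step 7: enter (6,0), '.' pass, move down to (7,0)
Step 8: at (7,0) — EXIT via bottom edge, pos 0
Distinct cells visited: 7 (path length 7)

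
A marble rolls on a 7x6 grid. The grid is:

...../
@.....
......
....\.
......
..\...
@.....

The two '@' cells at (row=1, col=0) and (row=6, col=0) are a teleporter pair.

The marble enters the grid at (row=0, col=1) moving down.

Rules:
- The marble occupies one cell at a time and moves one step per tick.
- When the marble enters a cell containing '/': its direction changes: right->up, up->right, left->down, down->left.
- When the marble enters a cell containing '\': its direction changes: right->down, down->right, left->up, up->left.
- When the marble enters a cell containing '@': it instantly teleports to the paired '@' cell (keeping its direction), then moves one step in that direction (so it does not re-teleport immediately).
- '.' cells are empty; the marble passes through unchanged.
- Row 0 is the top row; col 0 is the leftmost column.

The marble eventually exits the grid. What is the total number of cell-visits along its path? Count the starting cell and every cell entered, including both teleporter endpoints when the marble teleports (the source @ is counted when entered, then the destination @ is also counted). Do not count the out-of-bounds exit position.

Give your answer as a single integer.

Step 1: enter (0,1), '.' pass, move down to (1,1)
Step 2: enter (1,1), '.' pass, move down to (2,1)
Step 3: enter (2,1), '.' pass, move down to (3,1)
Step 4: enter (3,1), '.' pass, move down to (4,1)
Step 5: enter (4,1), '.' pass, move down to (5,1)
Step 6: enter (5,1), '.' pass, move down to (6,1)
Step 7: enter (6,1), '.' pass, move down to (7,1)
Step 8: at (7,1) — EXIT via bottom edge, pos 1
Path length (cell visits): 7

Answer: 7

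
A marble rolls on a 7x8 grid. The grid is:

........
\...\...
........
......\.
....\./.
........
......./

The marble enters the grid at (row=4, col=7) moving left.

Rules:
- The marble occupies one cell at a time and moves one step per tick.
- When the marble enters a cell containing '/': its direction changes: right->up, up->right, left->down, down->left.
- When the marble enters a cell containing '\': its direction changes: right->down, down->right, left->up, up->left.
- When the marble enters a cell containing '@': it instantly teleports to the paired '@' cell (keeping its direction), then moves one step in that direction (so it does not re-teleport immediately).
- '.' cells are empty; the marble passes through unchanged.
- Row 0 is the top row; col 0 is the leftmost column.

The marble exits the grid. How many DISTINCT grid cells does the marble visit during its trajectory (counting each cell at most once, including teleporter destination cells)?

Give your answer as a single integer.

Step 1: enter (4,7), '.' pass, move left to (4,6)
Step 2: enter (4,6), '/' deflects left->down, move down to (5,6)
Step 3: enter (5,6), '.' pass, move down to (6,6)
Step 4: enter (6,6), '.' pass, move down to (7,6)
Step 5: at (7,6) — EXIT via bottom edge, pos 6
Distinct cells visited: 4 (path length 4)

Answer: 4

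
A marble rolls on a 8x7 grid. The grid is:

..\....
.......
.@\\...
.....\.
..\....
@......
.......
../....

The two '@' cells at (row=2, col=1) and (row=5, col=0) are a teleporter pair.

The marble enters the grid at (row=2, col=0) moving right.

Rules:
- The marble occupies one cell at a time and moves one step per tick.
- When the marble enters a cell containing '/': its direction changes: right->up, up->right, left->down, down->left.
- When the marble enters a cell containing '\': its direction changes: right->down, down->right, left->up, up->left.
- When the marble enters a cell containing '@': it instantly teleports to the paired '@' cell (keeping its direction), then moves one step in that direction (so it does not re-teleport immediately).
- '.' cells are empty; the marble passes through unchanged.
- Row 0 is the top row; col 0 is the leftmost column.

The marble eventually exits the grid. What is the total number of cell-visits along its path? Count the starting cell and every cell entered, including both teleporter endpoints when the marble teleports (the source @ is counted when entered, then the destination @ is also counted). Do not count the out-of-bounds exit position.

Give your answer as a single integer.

Answer: 9

Derivation:
Step 1: enter (2,0), '.' pass, move right to (2,1)
Step 2: enter (2,1), '@' teleport (2,1)->(5,0), also enter (5,0), move right to (5,1)
Step 3: enter (5,1), '.' pass, move right to (5,2)
Step 4: enter (5,2), '.' pass, move right to (5,3)
Step 5: enter (5,3), '.' pass, move right to (5,4)
Step 6: enter (5,4), '.' pass, move right to (5,5)
Step 7: enter (5,5), '.' pass, move right to (5,6)
Step 8: enter (5,6), '.' pass, move right to (5,7)
Step 9: at (5,7) — EXIT via right edge, pos 5
Path length (cell visits): 9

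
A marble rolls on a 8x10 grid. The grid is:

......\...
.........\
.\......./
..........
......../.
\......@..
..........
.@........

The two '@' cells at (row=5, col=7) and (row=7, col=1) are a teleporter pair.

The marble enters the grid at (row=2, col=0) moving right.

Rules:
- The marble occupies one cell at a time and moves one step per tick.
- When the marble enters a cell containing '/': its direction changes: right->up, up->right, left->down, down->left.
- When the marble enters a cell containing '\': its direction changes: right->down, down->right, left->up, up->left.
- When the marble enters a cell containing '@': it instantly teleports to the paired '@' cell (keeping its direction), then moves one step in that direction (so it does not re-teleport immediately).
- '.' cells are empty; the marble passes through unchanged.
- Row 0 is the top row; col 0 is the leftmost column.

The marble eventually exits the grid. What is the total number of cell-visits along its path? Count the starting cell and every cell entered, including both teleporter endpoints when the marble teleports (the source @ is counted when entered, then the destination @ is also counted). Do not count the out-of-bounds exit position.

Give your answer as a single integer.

Answer: 10

Derivation:
Step 1: enter (2,0), '.' pass, move right to (2,1)
Step 2: enter (2,1), '\' deflects right->down, move down to (3,1)
Step 3: enter (3,1), '.' pass, move down to (4,1)
Step 4: enter (4,1), '.' pass, move down to (5,1)
Step 5: enter (5,1), '.' pass, move down to (6,1)
Step 6: enter (6,1), '.' pass, move down to (7,1)
Step 7: enter (7,1), '@' teleport (7,1)->(5,7), also enter (5,7), move down to (6,7)
Step 8: enter (6,7), '.' pass, move down to (7,7)
Step 9: enter (7,7), '.' pass, move down to (8,7)
Step 10: at (8,7) — EXIT via bottom edge, pos 7
Path length (cell visits): 10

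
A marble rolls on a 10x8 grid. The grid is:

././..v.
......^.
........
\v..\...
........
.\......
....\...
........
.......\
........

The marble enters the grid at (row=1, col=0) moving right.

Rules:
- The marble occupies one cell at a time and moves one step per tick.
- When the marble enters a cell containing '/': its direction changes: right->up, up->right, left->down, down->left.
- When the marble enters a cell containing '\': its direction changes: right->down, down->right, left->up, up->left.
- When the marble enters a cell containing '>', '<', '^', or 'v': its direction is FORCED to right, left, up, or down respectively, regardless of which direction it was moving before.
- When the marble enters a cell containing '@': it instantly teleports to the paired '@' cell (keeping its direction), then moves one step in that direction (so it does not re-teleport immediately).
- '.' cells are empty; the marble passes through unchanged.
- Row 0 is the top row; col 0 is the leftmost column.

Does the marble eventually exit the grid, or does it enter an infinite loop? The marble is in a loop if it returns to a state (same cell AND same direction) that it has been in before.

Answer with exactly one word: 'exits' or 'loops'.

Step 1: enter (1,0), '.' pass, move right to (1,1)
Step 2: enter (1,1), '.' pass, move right to (1,2)
Step 3: enter (1,2), '.' pass, move right to (1,3)
Step 4: enter (1,3), '.' pass, move right to (1,4)
Step 5: enter (1,4), '.' pass, move right to (1,5)
Step 6: enter (1,5), '.' pass, move right to (1,6)
Step 7: enter (1,6), '^' forces right->up, move up to (0,6)
Step 8: enter (0,6), 'v' forces up->down, move down to (1,6)
Step 9: enter (1,6), '^' forces down->up, move up to (0,6)
Step 10: at (0,6) dir=up — LOOP DETECTED (seen before)

Answer: loops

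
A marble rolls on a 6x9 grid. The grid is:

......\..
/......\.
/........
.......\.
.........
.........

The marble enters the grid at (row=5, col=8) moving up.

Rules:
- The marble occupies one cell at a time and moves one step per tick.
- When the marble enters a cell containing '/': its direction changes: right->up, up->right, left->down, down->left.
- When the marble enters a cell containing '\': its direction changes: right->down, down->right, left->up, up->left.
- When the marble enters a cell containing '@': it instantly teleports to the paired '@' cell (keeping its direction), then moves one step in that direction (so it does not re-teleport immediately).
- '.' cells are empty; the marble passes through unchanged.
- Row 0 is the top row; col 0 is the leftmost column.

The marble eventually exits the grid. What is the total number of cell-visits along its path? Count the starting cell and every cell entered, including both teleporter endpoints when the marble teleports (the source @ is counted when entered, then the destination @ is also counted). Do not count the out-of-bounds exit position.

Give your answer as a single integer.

Answer: 6

Derivation:
Step 1: enter (5,8), '.' pass, move up to (4,8)
Step 2: enter (4,8), '.' pass, move up to (3,8)
Step 3: enter (3,8), '.' pass, move up to (2,8)
Step 4: enter (2,8), '.' pass, move up to (1,8)
Step 5: enter (1,8), '.' pass, move up to (0,8)
Step 6: enter (0,8), '.' pass, move up to (-1,8)
Step 7: at (-1,8) — EXIT via top edge, pos 8
Path length (cell visits): 6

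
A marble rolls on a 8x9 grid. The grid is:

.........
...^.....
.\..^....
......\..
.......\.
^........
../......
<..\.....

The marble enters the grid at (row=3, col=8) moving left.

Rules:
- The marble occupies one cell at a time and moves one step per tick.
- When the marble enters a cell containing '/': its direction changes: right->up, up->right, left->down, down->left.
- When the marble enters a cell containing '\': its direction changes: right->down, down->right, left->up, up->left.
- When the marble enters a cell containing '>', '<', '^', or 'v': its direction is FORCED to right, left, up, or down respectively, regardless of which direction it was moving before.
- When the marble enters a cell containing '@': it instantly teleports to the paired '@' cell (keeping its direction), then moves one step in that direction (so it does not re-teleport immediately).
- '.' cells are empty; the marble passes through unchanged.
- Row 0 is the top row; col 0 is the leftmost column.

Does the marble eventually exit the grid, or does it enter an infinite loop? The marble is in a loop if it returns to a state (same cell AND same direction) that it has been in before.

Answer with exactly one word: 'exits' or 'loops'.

Answer: exits

Derivation:
Step 1: enter (3,8), '.' pass, move left to (3,7)
Step 2: enter (3,7), '.' pass, move left to (3,6)
Step 3: enter (3,6), '\' deflects left->up, move up to (2,6)
Step 4: enter (2,6), '.' pass, move up to (1,6)
Step 5: enter (1,6), '.' pass, move up to (0,6)
Step 6: enter (0,6), '.' pass, move up to (-1,6)
Step 7: at (-1,6) — EXIT via top edge, pos 6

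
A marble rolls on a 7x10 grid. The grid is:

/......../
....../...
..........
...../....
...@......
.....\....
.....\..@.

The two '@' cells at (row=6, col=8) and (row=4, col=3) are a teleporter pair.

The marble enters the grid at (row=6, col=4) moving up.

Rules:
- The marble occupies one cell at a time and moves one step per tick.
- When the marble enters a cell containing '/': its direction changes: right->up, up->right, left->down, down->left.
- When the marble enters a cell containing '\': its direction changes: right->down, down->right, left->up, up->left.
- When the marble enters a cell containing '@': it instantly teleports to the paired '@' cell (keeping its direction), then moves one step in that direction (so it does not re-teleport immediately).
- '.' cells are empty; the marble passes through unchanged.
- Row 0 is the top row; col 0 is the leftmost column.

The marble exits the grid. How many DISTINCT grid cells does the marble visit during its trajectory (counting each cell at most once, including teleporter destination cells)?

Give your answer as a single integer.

Step 1: enter (6,4), '.' pass, move up to (5,4)
Step 2: enter (5,4), '.' pass, move up to (4,4)
Step 3: enter (4,4), '.' pass, move up to (3,4)
Step 4: enter (3,4), '.' pass, move up to (2,4)
Step 5: enter (2,4), '.' pass, move up to (1,4)
Step 6: enter (1,4), '.' pass, move up to (0,4)
Step 7: enter (0,4), '.' pass, move up to (-1,4)
Step 8: at (-1,4) — EXIT via top edge, pos 4
Distinct cells visited: 7 (path length 7)

Answer: 7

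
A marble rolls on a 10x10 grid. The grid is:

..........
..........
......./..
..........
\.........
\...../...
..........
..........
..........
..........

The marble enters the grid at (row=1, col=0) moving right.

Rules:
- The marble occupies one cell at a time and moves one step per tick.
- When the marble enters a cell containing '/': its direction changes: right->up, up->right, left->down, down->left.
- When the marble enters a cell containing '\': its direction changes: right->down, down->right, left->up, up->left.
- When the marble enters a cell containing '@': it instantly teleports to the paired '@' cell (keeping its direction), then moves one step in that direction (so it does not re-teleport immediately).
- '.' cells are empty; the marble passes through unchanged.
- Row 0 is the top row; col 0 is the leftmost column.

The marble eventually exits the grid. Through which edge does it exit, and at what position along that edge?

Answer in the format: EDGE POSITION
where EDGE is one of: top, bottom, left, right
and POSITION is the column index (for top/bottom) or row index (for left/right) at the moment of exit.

Answer: right 1

Derivation:
Step 1: enter (1,0), '.' pass, move right to (1,1)
Step 2: enter (1,1), '.' pass, move right to (1,2)
Step 3: enter (1,2), '.' pass, move right to (1,3)
Step 4: enter (1,3), '.' pass, move right to (1,4)
Step 5: enter (1,4), '.' pass, move right to (1,5)
Step 6: enter (1,5), '.' pass, move right to (1,6)
Step 7: enter (1,6), '.' pass, move right to (1,7)
Step 8: enter (1,7), '.' pass, move right to (1,8)
Step 9: enter (1,8), '.' pass, move right to (1,9)
Step 10: enter (1,9), '.' pass, move right to (1,10)
Step 11: at (1,10) — EXIT via right edge, pos 1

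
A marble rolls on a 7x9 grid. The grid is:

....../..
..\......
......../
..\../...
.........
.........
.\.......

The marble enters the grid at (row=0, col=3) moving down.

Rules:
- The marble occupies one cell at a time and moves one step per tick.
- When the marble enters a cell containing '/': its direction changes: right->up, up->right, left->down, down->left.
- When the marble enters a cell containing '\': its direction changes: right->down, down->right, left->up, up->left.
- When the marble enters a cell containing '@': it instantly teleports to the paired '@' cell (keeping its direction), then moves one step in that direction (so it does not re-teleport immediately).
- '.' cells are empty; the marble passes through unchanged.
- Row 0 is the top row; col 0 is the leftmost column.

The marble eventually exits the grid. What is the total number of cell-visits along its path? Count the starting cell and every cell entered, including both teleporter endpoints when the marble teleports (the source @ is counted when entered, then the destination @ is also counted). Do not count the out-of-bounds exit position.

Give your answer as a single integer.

Step 1: enter (0,3), '.' pass, move down to (1,3)
Step 2: enter (1,3), '.' pass, move down to (2,3)
Step 3: enter (2,3), '.' pass, move down to (3,3)
Step 4: enter (3,3), '.' pass, move down to (4,3)
Step 5: enter (4,3), '.' pass, move down to (5,3)
Step 6: enter (5,3), '.' pass, move down to (6,3)
Step 7: enter (6,3), '.' pass, move down to (7,3)
Step 8: at (7,3) — EXIT via bottom edge, pos 3
Path length (cell visits): 7

Answer: 7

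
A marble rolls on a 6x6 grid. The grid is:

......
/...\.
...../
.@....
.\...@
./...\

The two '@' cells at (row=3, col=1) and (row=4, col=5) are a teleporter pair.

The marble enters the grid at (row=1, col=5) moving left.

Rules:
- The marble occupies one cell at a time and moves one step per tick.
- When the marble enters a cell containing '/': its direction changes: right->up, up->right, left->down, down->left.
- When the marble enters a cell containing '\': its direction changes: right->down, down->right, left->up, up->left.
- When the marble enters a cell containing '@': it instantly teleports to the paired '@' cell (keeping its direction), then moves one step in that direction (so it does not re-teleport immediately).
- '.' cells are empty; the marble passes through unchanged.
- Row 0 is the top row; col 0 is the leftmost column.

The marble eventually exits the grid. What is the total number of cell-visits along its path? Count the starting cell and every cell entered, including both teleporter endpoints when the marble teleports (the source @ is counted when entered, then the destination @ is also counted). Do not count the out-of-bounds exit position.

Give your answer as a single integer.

Answer: 3

Derivation:
Step 1: enter (1,5), '.' pass, move left to (1,4)
Step 2: enter (1,4), '\' deflects left->up, move up to (0,4)
Step 3: enter (0,4), '.' pass, move up to (-1,4)
Step 4: at (-1,4) — EXIT via top edge, pos 4
Path length (cell visits): 3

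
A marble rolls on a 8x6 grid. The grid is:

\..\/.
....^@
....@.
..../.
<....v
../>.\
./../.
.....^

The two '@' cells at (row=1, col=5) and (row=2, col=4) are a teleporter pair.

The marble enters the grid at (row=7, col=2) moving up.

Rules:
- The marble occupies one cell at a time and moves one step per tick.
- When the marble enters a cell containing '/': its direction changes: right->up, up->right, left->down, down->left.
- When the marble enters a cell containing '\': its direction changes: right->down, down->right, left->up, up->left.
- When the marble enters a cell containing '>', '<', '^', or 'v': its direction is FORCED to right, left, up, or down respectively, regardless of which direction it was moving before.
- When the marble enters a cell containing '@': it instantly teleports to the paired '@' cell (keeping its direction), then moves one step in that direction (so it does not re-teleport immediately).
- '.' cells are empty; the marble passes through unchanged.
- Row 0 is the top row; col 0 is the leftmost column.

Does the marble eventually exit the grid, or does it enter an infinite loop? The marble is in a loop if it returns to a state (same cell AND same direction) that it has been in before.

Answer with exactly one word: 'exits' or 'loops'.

Answer: loops

Derivation:
Step 1: enter (7,2), '.' pass, move up to (6,2)
Step 2: enter (6,2), '.' pass, move up to (5,2)
Step 3: enter (5,2), '/' deflects up->right, move right to (5,3)
Step 4: enter (5,3), '>' forces right->right, move right to (5,4)
Step 5: enter (5,4), '.' pass, move right to (5,5)
Step 6: enter (5,5), '\' deflects right->down, move down to (6,5)
Step 7: enter (6,5), '.' pass, move down to (7,5)
Step 8: enter (7,5), '^' forces down->up, move up to (6,5)
Step 9: enter (6,5), '.' pass, move up to (5,5)
Step 10: enter (5,5), '\' deflects up->left, move left to (5,4)
Step 11: enter (5,4), '.' pass, move left to (5,3)
Step 12: enter (5,3), '>' forces left->right, move right to (5,4)
Step 13: at (5,4) dir=right — LOOP DETECTED (seen before)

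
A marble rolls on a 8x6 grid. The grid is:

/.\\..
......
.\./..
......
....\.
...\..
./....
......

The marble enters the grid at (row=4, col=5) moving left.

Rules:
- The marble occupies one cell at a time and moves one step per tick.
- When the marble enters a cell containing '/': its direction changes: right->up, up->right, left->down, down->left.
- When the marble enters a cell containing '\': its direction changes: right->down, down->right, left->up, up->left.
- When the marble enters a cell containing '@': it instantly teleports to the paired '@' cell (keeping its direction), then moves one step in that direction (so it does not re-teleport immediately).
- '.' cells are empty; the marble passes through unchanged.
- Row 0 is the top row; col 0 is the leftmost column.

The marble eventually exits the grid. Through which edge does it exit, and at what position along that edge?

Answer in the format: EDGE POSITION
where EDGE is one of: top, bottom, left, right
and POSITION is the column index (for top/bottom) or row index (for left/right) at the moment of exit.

Answer: top 4

Derivation:
Step 1: enter (4,5), '.' pass, move left to (4,4)
Step 2: enter (4,4), '\' deflects left->up, move up to (3,4)
Step 3: enter (3,4), '.' pass, move up to (2,4)
Step 4: enter (2,4), '.' pass, move up to (1,4)
Step 5: enter (1,4), '.' pass, move up to (0,4)
Step 6: enter (0,4), '.' pass, move up to (-1,4)
Step 7: at (-1,4) — EXIT via top edge, pos 4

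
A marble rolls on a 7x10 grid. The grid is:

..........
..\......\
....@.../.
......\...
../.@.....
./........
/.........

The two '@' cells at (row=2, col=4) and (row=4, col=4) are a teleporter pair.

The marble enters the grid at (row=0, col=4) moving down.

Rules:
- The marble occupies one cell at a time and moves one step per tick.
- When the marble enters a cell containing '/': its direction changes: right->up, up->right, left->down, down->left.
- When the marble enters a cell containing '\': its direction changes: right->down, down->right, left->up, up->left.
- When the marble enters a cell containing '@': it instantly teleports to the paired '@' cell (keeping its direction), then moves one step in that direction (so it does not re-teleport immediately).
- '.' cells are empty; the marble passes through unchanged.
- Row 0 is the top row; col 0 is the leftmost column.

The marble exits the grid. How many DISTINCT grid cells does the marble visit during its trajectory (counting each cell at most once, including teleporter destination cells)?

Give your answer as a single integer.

Step 1: enter (0,4), '.' pass, move down to (1,4)
Step 2: enter (1,4), '.' pass, move down to (2,4)
Step 3: enter (2,4), '@' teleport (2,4)->(4,4), also enter (4,4), move down to (5,4)
Step 4: enter (5,4), '.' pass, move down to (6,4)
Step 5: enter (6,4), '.' pass, move down to (7,4)
Step 6: at (7,4) — EXIT via bottom edge, pos 4
Distinct cells visited: 6 (path length 6)

Answer: 6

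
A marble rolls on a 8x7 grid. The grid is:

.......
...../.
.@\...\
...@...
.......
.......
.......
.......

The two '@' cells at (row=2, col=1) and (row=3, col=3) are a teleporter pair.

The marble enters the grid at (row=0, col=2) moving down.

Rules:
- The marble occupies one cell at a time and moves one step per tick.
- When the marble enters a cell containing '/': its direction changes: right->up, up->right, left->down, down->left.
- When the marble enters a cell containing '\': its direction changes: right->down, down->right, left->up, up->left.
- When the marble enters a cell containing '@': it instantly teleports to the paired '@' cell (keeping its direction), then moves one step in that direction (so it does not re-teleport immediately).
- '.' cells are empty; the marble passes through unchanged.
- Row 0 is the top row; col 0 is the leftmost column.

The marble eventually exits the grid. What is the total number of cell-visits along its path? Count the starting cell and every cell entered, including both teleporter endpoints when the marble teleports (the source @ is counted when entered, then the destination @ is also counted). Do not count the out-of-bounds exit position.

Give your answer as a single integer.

Step 1: enter (0,2), '.' pass, move down to (1,2)
Step 2: enter (1,2), '.' pass, move down to (2,2)
Step 3: enter (2,2), '\' deflects down->right, move right to (2,3)
Step 4: enter (2,3), '.' pass, move right to (2,4)
Step 5: enter (2,4), '.' pass, move right to (2,5)
Step 6: enter (2,5), '.' pass, move right to (2,6)
Step 7: enter (2,6), '\' deflects right->down, move down to (3,6)
Step 8: enter (3,6), '.' pass, move down to (4,6)
Step 9: enter (4,6), '.' pass, move down to (5,6)
Step 10: enter (5,6), '.' pass, move down to (6,6)
Step 11: enter (6,6), '.' pass, move down to (7,6)
Step 12: enter (7,6), '.' pass, move down to (8,6)
Step 13: at (8,6) — EXIT via bottom edge, pos 6
Path length (cell visits): 12

Answer: 12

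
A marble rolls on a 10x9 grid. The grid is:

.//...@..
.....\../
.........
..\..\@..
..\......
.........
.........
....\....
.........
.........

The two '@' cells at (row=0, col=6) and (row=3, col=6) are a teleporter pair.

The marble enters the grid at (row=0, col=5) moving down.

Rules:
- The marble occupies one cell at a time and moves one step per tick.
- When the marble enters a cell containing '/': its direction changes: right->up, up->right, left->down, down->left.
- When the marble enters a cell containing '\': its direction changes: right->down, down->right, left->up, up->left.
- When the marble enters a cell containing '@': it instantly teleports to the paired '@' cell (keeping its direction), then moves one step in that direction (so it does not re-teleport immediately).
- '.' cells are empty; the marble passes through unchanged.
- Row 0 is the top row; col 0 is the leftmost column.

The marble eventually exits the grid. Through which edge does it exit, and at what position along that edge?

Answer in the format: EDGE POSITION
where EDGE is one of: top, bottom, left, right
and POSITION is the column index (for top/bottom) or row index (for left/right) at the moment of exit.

Answer: top 8

Derivation:
Step 1: enter (0,5), '.' pass, move down to (1,5)
Step 2: enter (1,5), '\' deflects down->right, move right to (1,6)
Step 3: enter (1,6), '.' pass, move right to (1,7)
Step 4: enter (1,7), '.' pass, move right to (1,8)
Step 5: enter (1,8), '/' deflects right->up, move up to (0,8)
Step 6: enter (0,8), '.' pass, move up to (-1,8)
Step 7: at (-1,8) — EXIT via top edge, pos 8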